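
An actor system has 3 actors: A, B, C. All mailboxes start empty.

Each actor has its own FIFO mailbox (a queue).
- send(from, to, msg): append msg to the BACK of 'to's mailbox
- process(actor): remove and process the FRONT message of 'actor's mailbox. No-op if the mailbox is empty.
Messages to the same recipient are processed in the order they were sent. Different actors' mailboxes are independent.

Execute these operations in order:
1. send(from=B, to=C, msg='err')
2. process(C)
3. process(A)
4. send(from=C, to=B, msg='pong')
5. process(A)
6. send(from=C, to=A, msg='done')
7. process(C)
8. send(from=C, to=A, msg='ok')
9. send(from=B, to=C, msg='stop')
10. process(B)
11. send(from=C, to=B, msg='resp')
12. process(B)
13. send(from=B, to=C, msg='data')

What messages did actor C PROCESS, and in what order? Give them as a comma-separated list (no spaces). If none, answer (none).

Answer: err

Derivation:
After 1 (send(from=B, to=C, msg='err')): A:[] B:[] C:[err]
After 2 (process(C)): A:[] B:[] C:[]
After 3 (process(A)): A:[] B:[] C:[]
After 4 (send(from=C, to=B, msg='pong')): A:[] B:[pong] C:[]
After 5 (process(A)): A:[] B:[pong] C:[]
After 6 (send(from=C, to=A, msg='done')): A:[done] B:[pong] C:[]
After 7 (process(C)): A:[done] B:[pong] C:[]
After 8 (send(from=C, to=A, msg='ok')): A:[done,ok] B:[pong] C:[]
After 9 (send(from=B, to=C, msg='stop')): A:[done,ok] B:[pong] C:[stop]
After 10 (process(B)): A:[done,ok] B:[] C:[stop]
After 11 (send(from=C, to=B, msg='resp')): A:[done,ok] B:[resp] C:[stop]
After 12 (process(B)): A:[done,ok] B:[] C:[stop]
After 13 (send(from=B, to=C, msg='data')): A:[done,ok] B:[] C:[stop,data]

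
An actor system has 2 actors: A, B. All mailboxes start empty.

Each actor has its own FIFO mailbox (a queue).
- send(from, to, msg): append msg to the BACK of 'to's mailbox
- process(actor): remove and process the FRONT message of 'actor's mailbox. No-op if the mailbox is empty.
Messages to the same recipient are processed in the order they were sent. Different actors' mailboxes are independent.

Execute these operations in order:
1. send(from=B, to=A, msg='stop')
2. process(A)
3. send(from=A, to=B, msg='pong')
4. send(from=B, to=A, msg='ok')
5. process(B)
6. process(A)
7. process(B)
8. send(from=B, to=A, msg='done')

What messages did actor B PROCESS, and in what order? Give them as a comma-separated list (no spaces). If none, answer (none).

After 1 (send(from=B, to=A, msg='stop')): A:[stop] B:[]
After 2 (process(A)): A:[] B:[]
After 3 (send(from=A, to=B, msg='pong')): A:[] B:[pong]
After 4 (send(from=B, to=A, msg='ok')): A:[ok] B:[pong]
After 5 (process(B)): A:[ok] B:[]
After 6 (process(A)): A:[] B:[]
After 7 (process(B)): A:[] B:[]
After 8 (send(from=B, to=A, msg='done')): A:[done] B:[]

Answer: pong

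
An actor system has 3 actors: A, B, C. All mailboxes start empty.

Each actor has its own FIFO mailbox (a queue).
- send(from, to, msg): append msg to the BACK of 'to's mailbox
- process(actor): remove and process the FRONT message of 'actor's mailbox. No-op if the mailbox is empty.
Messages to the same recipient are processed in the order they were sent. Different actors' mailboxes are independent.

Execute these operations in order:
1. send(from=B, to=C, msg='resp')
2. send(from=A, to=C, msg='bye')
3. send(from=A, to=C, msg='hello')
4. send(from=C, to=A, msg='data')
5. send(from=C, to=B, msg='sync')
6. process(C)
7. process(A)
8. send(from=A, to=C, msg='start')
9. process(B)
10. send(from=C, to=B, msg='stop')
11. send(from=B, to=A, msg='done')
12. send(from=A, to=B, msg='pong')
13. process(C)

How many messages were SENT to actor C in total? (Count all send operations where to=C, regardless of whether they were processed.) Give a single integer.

Answer: 4

Derivation:
After 1 (send(from=B, to=C, msg='resp')): A:[] B:[] C:[resp]
After 2 (send(from=A, to=C, msg='bye')): A:[] B:[] C:[resp,bye]
After 3 (send(from=A, to=C, msg='hello')): A:[] B:[] C:[resp,bye,hello]
After 4 (send(from=C, to=A, msg='data')): A:[data] B:[] C:[resp,bye,hello]
After 5 (send(from=C, to=B, msg='sync')): A:[data] B:[sync] C:[resp,bye,hello]
After 6 (process(C)): A:[data] B:[sync] C:[bye,hello]
After 7 (process(A)): A:[] B:[sync] C:[bye,hello]
After 8 (send(from=A, to=C, msg='start')): A:[] B:[sync] C:[bye,hello,start]
After 9 (process(B)): A:[] B:[] C:[bye,hello,start]
After 10 (send(from=C, to=B, msg='stop')): A:[] B:[stop] C:[bye,hello,start]
After 11 (send(from=B, to=A, msg='done')): A:[done] B:[stop] C:[bye,hello,start]
After 12 (send(from=A, to=B, msg='pong')): A:[done] B:[stop,pong] C:[bye,hello,start]
After 13 (process(C)): A:[done] B:[stop,pong] C:[hello,start]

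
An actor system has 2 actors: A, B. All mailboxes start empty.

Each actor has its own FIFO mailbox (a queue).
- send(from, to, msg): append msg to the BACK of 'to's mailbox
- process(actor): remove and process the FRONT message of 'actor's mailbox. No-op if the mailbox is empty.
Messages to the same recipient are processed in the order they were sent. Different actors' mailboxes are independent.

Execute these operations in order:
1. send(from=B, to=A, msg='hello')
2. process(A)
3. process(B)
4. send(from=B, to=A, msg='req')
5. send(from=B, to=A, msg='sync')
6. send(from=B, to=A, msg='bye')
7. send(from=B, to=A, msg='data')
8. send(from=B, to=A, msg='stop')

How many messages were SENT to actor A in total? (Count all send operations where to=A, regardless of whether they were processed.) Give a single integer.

Answer: 6

Derivation:
After 1 (send(from=B, to=A, msg='hello')): A:[hello] B:[]
After 2 (process(A)): A:[] B:[]
After 3 (process(B)): A:[] B:[]
After 4 (send(from=B, to=A, msg='req')): A:[req] B:[]
After 5 (send(from=B, to=A, msg='sync')): A:[req,sync] B:[]
After 6 (send(from=B, to=A, msg='bye')): A:[req,sync,bye] B:[]
After 7 (send(from=B, to=A, msg='data')): A:[req,sync,bye,data] B:[]
After 8 (send(from=B, to=A, msg='stop')): A:[req,sync,bye,data,stop] B:[]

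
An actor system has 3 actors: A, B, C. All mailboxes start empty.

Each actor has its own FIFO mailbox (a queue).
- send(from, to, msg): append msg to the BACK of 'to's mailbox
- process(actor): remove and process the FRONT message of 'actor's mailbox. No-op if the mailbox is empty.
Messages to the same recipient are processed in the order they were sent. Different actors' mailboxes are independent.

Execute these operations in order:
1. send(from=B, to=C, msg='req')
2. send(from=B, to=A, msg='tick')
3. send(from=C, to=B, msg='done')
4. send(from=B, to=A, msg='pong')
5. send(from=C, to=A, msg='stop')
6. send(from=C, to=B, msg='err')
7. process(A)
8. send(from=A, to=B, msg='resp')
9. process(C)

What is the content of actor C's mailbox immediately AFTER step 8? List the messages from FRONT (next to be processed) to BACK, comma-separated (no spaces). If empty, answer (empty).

After 1 (send(from=B, to=C, msg='req')): A:[] B:[] C:[req]
After 2 (send(from=B, to=A, msg='tick')): A:[tick] B:[] C:[req]
After 3 (send(from=C, to=B, msg='done')): A:[tick] B:[done] C:[req]
After 4 (send(from=B, to=A, msg='pong')): A:[tick,pong] B:[done] C:[req]
After 5 (send(from=C, to=A, msg='stop')): A:[tick,pong,stop] B:[done] C:[req]
After 6 (send(from=C, to=B, msg='err')): A:[tick,pong,stop] B:[done,err] C:[req]
After 7 (process(A)): A:[pong,stop] B:[done,err] C:[req]
After 8 (send(from=A, to=B, msg='resp')): A:[pong,stop] B:[done,err,resp] C:[req]

req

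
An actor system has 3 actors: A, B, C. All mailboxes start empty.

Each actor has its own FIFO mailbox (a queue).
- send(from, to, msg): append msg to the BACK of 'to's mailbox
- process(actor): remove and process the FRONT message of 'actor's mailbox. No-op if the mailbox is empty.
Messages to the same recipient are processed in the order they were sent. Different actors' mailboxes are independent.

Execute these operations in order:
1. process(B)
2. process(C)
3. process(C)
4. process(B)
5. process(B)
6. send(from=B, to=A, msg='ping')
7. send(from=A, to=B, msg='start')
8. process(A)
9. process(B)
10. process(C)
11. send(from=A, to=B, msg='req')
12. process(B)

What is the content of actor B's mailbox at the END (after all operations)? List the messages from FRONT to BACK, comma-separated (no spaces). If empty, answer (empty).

Answer: (empty)

Derivation:
After 1 (process(B)): A:[] B:[] C:[]
After 2 (process(C)): A:[] B:[] C:[]
After 3 (process(C)): A:[] B:[] C:[]
After 4 (process(B)): A:[] B:[] C:[]
After 5 (process(B)): A:[] B:[] C:[]
After 6 (send(from=B, to=A, msg='ping')): A:[ping] B:[] C:[]
After 7 (send(from=A, to=B, msg='start')): A:[ping] B:[start] C:[]
After 8 (process(A)): A:[] B:[start] C:[]
After 9 (process(B)): A:[] B:[] C:[]
After 10 (process(C)): A:[] B:[] C:[]
After 11 (send(from=A, to=B, msg='req')): A:[] B:[req] C:[]
After 12 (process(B)): A:[] B:[] C:[]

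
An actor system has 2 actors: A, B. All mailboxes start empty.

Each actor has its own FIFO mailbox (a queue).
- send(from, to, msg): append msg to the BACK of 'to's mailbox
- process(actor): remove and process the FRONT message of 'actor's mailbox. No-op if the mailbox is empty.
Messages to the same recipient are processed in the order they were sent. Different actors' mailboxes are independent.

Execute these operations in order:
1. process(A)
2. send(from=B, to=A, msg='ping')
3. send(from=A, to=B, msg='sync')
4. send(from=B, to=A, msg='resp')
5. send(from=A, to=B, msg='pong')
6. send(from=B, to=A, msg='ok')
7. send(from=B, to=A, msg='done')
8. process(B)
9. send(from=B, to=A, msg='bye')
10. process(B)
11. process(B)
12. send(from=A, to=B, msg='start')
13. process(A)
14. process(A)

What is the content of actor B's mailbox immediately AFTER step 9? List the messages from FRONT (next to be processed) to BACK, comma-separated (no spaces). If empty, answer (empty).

After 1 (process(A)): A:[] B:[]
After 2 (send(from=B, to=A, msg='ping')): A:[ping] B:[]
After 3 (send(from=A, to=B, msg='sync')): A:[ping] B:[sync]
After 4 (send(from=B, to=A, msg='resp')): A:[ping,resp] B:[sync]
After 5 (send(from=A, to=B, msg='pong')): A:[ping,resp] B:[sync,pong]
After 6 (send(from=B, to=A, msg='ok')): A:[ping,resp,ok] B:[sync,pong]
After 7 (send(from=B, to=A, msg='done')): A:[ping,resp,ok,done] B:[sync,pong]
After 8 (process(B)): A:[ping,resp,ok,done] B:[pong]
After 9 (send(from=B, to=A, msg='bye')): A:[ping,resp,ok,done,bye] B:[pong]

pong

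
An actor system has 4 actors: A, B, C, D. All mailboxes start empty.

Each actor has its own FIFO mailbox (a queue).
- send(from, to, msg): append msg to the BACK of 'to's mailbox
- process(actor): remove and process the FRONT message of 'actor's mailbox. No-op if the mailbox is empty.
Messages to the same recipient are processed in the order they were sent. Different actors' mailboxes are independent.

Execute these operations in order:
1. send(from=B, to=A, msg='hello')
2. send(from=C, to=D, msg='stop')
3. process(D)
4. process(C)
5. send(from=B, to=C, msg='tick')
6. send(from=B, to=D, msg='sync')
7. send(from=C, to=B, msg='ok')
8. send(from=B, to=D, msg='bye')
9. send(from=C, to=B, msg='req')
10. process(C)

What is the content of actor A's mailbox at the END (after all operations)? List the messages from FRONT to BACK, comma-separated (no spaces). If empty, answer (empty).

After 1 (send(from=B, to=A, msg='hello')): A:[hello] B:[] C:[] D:[]
After 2 (send(from=C, to=D, msg='stop')): A:[hello] B:[] C:[] D:[stop]
After 3 (process(D)): A:[hello] B:[] C:[] D:[]
After 4 (process(C)): A:[hello] B:[] C:[] D:[]
After 5 (send(from=B, to=C, msg='tick')): A:[hello] B:[] C:[tick] D:[]
After 6 (send(from=B, to=D, msg='sync')): A:[hello] B:[] C:[tick] D:[sync]
After 7 (send(from=C, to=B, msg='ok')): A:[hello] B:[ok] C:[tick] D:[sync]
After 8 (send(from=B, to=D, msg='bye')): A:[hello] B:[ok] C:[tick] D:[sync,bye]
After 9 (send(from=C, to=B, msg='req')): A:[hello] B:[ok,req] C:[tick] D:[sync,bye]
After 10 (process(C)): A:[hello] B:[ok,req] C:[] D:[sync,bye]

Answer: hello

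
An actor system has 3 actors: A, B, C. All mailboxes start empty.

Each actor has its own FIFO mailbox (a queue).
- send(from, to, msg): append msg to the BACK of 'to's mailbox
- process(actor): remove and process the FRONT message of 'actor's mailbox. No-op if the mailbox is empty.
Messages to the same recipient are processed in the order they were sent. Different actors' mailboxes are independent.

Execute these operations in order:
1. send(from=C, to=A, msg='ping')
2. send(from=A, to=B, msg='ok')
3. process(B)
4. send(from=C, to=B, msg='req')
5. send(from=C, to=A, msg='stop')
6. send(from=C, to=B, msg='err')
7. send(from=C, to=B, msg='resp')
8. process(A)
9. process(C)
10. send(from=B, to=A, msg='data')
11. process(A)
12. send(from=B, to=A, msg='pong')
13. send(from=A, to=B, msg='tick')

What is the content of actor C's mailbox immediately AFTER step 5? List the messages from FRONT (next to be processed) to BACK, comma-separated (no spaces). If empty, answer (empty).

After 1 (send(from=C, to=A, msg='ping')): A:[ping] B:[] C:[]
After 2 (send(from=A, to=B, msg='ok')): A:[ping] B:[ok] C:[]
After 3 (process(B)): A:[ping] B:[] C:[]
After 4 (send(from=C, to=B, msg='req')): A:[ping] B:[req] C:[]
After 5 (send(from=C, to=A, msg='stop')): A:[ping,stop] B:[req] C:[]

(empty)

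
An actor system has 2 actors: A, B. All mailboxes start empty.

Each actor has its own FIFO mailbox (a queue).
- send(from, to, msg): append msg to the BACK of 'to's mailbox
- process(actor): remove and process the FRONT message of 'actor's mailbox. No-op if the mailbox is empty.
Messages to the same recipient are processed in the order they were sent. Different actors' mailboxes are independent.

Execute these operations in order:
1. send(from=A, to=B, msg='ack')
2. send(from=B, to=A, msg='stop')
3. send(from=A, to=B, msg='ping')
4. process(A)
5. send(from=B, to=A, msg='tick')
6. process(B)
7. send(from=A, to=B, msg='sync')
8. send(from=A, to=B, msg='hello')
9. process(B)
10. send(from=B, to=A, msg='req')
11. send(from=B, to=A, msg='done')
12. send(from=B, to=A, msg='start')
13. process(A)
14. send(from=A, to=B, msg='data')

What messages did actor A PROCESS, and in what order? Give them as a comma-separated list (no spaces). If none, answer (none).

Answer: stop,tick

Derivation:
After 1 (send(from=A, to=B, msg='ack')): A:[] B:[ack]
After 2 (send(from=B, to=A, msg='stop')): A:[stop] B:[ack]
After 3 (send(from=A, to=B, msg='ping')): A:[stop] B:[ack,ping]
After 4 (process(A)): A:[] B:[ack,ping]
After 5 (send(from=B, to=A, msg='tick')): A:[tick] B:[ack,ping]
After 6 (process(B)): A:[tick] B:[ping]
After 7 (send(from=A, to=B, msg='sync')): A:[tick] B:[ping,sync]
After 8 (send(from=A, to=B, msg='hello')): A:[tick] B:[ping,sync,hello]
After 9 (process(B)): A:[tick] B:[sync,hello]
After 10 (send(from=B, to=A, msg='req')): A:[tick,req] B:[sync,hello]
After 11 (send(from=B, to=A, msg='done')): A:[tick,req,done] B:[sync,hello]
After 12 (send(from=B, to=A, msg='start')): A:[tick,req,done,start] B:[sync,hello]
After 13 (process(A)): A:[req,done,start] B:[sync,hello]
After 14 (send(from=A, to=B, msg='data')): A:[req,done,start] B:[sync,hello,data]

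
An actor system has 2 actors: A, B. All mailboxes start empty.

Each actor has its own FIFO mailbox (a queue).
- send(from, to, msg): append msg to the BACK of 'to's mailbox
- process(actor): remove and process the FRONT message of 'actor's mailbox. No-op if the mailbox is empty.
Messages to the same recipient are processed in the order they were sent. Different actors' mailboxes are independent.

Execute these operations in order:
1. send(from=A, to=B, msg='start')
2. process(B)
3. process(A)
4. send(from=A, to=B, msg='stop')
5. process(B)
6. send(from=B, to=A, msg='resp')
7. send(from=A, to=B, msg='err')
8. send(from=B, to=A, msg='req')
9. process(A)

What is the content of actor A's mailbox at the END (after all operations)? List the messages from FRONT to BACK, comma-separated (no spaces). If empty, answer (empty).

Answer: req

Derivation:
After 1 (send(from=A, to=B, msg='start')): A:[] B:[start]
After 2 (process(B)): A:[] B:[]
After 3 (process(A)): A:[] B:[]
After 4 (send(from=A, to=B, msg='stop')): A:[] B:[stop]
After 5 (process(B)): A:[] B:[]
After 6 (send(from=B, to=A, msg='resp')): A:[resp] B:[]
After 7 (send(from=A, to=B, msg='err')): A:[resp] B:[err]
After 8 (send(from=B, to=A, msg='req')): A:[resp,req] B:[err]
After 9 (process(A)): A:[req] B:[err]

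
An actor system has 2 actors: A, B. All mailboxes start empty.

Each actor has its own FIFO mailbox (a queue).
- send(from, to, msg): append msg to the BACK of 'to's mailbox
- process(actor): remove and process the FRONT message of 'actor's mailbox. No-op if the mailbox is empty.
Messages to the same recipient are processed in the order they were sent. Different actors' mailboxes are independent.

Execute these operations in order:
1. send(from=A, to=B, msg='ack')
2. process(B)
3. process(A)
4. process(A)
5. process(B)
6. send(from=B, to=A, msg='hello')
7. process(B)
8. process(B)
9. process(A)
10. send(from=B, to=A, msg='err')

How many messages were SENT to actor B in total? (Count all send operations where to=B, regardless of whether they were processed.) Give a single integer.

Answer: 1

Derivation:
After 1 (send(from=A, to=B, msg='ack')): A:[] B:[ack]
After 2 (process(B)): A:[] B:[]
After 3 (process(A)): A:[] B:[]
After 4 (process(A)): A:[] B:[]
After 5 (process(B)): A:[] B:[]
After 6 (send(from=B, to=A, msg='hello')): A:[hello] B:[]
After 7 (process(B)): A:[hello] B:[]
After 8 (process(B)): A:[hello] B:[]
After 9 (process(A)): A:[] B:[]
After 10 (send(from=B, to=A, msg='err')): A:[err] B:[]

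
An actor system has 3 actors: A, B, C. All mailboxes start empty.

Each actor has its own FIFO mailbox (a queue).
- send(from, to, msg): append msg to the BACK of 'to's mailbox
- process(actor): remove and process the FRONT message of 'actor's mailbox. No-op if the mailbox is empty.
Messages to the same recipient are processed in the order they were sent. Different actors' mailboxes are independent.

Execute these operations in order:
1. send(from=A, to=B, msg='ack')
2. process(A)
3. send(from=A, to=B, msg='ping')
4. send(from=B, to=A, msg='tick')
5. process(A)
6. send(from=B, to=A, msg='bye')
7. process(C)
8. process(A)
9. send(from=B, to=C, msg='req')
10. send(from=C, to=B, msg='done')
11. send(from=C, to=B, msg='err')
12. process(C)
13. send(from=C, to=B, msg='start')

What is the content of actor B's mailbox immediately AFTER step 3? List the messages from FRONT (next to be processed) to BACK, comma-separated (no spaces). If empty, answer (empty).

After 1 (send(from=A, to=B, msg='ack')): A:[] B:[ack] C:[]
After 2 (process(A)): A:[] B:[ack] C:[]
After 3 (send(from=A, to=B, msg='ping')): A:[] B:[ack,ping] C:[]

ack,ping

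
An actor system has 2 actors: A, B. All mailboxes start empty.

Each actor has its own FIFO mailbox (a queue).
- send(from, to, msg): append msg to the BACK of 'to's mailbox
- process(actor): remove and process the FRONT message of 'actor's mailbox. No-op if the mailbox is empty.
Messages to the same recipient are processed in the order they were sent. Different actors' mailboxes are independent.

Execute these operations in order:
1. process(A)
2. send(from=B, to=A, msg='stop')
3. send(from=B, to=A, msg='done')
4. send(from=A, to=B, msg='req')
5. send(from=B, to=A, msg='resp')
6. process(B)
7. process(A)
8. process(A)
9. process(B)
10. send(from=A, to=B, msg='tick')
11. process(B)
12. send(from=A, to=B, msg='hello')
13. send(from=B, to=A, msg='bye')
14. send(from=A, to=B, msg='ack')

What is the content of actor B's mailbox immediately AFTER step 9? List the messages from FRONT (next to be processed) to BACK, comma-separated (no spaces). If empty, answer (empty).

After 1 (process(A)): A:[] B:[]
After 2 (send(from=B, to=A, msg='stop')): A:[stop] B:[]
After 3 (send(from=B, to=A, msg='done')): A:[stop,done] B:[]
After 4 (send(from=A, to=B, msg='req')): A:[stop,done] B:[req]
After 5 (send(from=B, to=A, msg='resp')): A:[stop,done,resp] B:[req]
After 6 (process(B)): A:[stop,done,resp] B:[]
After 7 (process(A)): A:[done,resp] B:[]
After 8 (process(A)): A:[resp] B:[]
After 9 (process(B)): A:[resp] B:[]

(empty)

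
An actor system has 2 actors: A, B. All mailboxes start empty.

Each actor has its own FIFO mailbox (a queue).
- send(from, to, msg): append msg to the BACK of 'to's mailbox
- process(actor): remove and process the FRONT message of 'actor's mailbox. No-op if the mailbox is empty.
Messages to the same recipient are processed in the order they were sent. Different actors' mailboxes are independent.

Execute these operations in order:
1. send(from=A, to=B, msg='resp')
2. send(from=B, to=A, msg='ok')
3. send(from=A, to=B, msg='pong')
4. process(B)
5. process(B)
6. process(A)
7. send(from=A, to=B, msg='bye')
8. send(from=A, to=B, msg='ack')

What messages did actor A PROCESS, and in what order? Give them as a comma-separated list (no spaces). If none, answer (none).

Answer: ok

Derivation:
After 1 (send(from=A, to=B, msg='resp')): A:[] B:[resp]
After 2 (send(from=B, to=A, msg='ok')): A:[ok] B:[resp]
After 3 (send(from=A, to=B, msg='pong')): A:[ok] B:[resp,pong]
After 4 (process(B)): A:[ok] B:[pong]
After 5 (process(B)): A:[ok] B:[]
After 6 (process(A)): A:[] B:[]
After 7 (send(from=A, to=B, msg='bye')): A:[] B:[bye]
After 8 (send(from=A, to=B, msg='ack')): A:[] B:[bye,ack]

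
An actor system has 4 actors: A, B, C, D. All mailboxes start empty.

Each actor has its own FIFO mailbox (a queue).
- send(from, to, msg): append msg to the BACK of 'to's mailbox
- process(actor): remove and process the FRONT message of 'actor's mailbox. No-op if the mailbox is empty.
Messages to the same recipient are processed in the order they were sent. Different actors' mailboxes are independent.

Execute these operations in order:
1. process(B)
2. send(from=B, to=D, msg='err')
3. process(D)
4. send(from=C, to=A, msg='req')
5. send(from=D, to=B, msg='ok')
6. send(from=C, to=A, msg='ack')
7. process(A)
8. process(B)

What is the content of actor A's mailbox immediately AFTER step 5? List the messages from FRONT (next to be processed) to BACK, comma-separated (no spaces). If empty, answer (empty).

After 1 (process(B)): A:[] B:[] C:[] D:[]
After 2 (send(from=B, to=D, msg='err')): A:[] B:[] C:[] D:[err]
After 3 (process(D)): A:[] B:[] C:[] D:[]
After 4 (send(from=C, to=A, msg='req')): A:[req] B:[] C:[] D:[]
After 5 (send(from=D, to=B, msg='ok')): A:[req] B:[ok] C:[] D:[]

req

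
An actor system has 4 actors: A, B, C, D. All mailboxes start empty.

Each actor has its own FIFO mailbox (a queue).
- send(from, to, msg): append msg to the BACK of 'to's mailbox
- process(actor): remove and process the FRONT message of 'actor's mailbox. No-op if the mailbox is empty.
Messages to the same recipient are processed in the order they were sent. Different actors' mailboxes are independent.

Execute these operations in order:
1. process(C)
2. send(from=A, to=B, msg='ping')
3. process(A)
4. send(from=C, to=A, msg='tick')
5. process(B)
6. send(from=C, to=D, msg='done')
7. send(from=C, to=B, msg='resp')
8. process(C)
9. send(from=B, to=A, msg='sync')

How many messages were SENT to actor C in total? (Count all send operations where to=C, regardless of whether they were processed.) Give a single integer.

Answer: 0

Derivation:
After 1 (process(C)): A:[] B:[] C:[] D:[]
After 2 (send(from=A, to=B, msg='ping')): A:[] B:[ping] C:[] D:[]
After 3 (process(A)): A:[] B:[ping] C:[] D:[]
After 4 (send(from=C, to=A, msg='tick')): A:[tick] B:[ping] C:[] D:[]
After 5 (process(B)): A:[tick] B:[] C:[] D:[]
After 6 (send(from=C, to=D, msg='done')): A:[tick] B:[] C:[] D:[done]
After 7 (send(from=C, to=B, msg='resp')): A:[tick] B:[resp] C:[] D:[done]
After 8 (process(C)): A:[tick] B:[resp] C:[] D:[done]
After 9 (send(from=B, to=A, msg='sync')): A:[tick,sync] B:[resp] C:[] D:[done]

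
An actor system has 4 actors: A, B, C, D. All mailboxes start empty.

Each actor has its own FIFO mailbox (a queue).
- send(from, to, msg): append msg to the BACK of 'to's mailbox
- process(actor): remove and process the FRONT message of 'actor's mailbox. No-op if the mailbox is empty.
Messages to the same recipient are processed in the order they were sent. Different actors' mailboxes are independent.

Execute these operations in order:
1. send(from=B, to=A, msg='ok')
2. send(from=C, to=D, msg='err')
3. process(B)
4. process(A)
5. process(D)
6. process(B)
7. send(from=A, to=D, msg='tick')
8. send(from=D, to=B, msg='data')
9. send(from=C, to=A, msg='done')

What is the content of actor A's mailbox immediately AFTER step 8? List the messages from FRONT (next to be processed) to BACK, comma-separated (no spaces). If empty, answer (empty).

After 1 (send(from=B, to=A, msg='ok')): A:[ok] B:[] C:[] D:[]
After 2 (send(from=C, to=D, msg='err')): A:[ok] B:[] C:[] D:[err]
After 3 (process(B)): A:[ok] B:[] C:[] D:[err]
After 4 (process(A)): A:[] B:[] C:[] D:[err]
After 5 (process(D)): A:[] B:[] C:[] D:[]
After 6 (process(B)): A:[] B:[] C:[] D:[]
After 7 (send(from=A, to=D, msg='tick')): A:[] B:[] C:[] D:[tick]
After 8 (send(from=D, to=B, msg='data')): A:[] B:[data] C:[] D:[tick]

(empty)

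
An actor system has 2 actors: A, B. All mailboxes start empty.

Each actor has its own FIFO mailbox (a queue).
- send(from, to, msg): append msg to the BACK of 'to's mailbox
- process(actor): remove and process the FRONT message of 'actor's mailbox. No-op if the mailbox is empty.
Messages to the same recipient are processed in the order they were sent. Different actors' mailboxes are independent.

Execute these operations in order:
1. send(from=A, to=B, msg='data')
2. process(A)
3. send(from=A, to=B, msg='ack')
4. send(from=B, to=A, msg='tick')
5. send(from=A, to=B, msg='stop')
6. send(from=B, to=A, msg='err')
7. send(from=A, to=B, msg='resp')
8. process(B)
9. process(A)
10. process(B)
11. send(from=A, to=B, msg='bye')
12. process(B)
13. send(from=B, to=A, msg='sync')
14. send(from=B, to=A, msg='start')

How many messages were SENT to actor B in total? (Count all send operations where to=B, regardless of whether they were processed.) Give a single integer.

Answer: 5

Derivation:
After 1 (send(from=A, to=B, msg='data')): A:[] B:[data]
After 2 (process(A)): A:[] B:[data]
After 3 (send(from=A, to=B, msg='ack')): A:[] B:[data,ack]
After 4 (send(from=B, to=A, msg='tick')): A:[tick] B:[data,ack]
After 5 (send(from=A, to=B, msg='stop')): A:[tick] B:[data,ack,stop]
After 6 (send(from=B, to=A, msg='err')): A:[tick,err] B:[data,ack,stop]
After 7 (send(from=A, to=B, msg='resp')): A:[tick,err] B:[data,ack,stop,resp]
After 8 (process(B)): A:[tick,err] B:[ack,stop,resp]
After 9 (process(A)): A:[err] B:[ack,stop,resp]
After 10 (process(B)): A:[err] B:[stop,resp]
After 11 (send(from=A, to=B, msg='bye')): A:[err] B:[stop,resp,bye]
After 12 (process(B)): A:[err] B:[resp,bye]
After 13 (send(from=B, to=A, msg='sync')): A:[err,sync] B:[resp,bye]
After 14 (send(from=B, to=A, msg='start')): A:[err,sync,start] B:[resp,bye]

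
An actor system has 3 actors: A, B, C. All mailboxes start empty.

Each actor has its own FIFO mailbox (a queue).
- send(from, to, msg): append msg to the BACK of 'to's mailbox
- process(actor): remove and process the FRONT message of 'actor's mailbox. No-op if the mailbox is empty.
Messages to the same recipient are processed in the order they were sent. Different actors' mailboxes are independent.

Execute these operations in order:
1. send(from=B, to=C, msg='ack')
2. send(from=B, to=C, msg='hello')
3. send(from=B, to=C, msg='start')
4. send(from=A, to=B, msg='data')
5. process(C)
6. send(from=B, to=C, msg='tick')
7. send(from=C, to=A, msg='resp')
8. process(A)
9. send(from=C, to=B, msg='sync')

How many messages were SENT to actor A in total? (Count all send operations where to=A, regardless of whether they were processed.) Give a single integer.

Answer: 1

Derivation:
After 1 (send(from=B, to=C, msg='ack')): A:[] B:[] C:[ack]
After 2 (send(from=B, to=C, msg='hello')): A:[] B:[] C:[ack,hello]
After 3 (send(from=B, to=C, msg='start')): A:[] B:[] C:[ack,hello,start]
After 4 (send(from=A, to=B, msg='data')): A:[] B:[data] C:[ack,hello,start]
After 5 (process(C)): A:[] B:[data] C:[hello,start]
After 6 (send(from=B, to=C, msg='tick')): A:[] B:[data] C:[hello,start,tick]
After 7 (send(from=C, to=A, msg='resp')): A:[resp] B:[data] C:[hello,start,tick]
After 8 (process(A)): A:[] B:[data] C:[hello,start,tick]
After 9 (send(from=C, to=B, msg='sync')): A:[] B:[data,sync] C:[hello,start,tick]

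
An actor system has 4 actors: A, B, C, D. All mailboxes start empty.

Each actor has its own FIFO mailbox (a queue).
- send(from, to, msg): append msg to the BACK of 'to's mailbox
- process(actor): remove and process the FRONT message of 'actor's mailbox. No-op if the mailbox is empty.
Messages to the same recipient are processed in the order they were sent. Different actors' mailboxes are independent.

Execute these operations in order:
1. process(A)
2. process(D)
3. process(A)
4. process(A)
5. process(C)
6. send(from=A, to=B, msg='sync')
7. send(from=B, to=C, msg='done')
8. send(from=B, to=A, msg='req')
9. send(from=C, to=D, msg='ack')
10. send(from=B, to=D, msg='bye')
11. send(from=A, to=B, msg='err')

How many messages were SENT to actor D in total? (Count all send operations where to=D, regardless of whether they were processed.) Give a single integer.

After 1 (process(A)): A:[] B:[] C:[] D:[]
After 2 (process(D)): A:[] B:[] C:[] D:[]
After 3 (process(A)): A:[] B:[] C:[] D:[]
After 4 (process(A)): A:[] B:[] C:[] D:[]
After 5 (process(C)): A:[] B:[] C:[] D:[]
After 6 (send(from=A, to=B, msg='sync')): A:[] B:[sync] C:[] D:[]
After 7 (send(from=B, to=C, msg='done')): A:[] B:[sync] C:[done] D:[]
After 8 (send(from=B, to=A, msg='req')): A:[req] B:[sync] C:[done] D:[]
After 9 (send(from=C, to=D, msg='ack')): A:[req] B:[sync] C:[done] D:[ack]
After 10 (send(from=B, to=D, msg='bye')): A:[req] B:[sync] C:[done] D:[ack,bye]
After 11 (send(from=A, to=B, msg='err')): A:[req] B:[sync,err] C:[done] D:[ack,bye]

Answer: 2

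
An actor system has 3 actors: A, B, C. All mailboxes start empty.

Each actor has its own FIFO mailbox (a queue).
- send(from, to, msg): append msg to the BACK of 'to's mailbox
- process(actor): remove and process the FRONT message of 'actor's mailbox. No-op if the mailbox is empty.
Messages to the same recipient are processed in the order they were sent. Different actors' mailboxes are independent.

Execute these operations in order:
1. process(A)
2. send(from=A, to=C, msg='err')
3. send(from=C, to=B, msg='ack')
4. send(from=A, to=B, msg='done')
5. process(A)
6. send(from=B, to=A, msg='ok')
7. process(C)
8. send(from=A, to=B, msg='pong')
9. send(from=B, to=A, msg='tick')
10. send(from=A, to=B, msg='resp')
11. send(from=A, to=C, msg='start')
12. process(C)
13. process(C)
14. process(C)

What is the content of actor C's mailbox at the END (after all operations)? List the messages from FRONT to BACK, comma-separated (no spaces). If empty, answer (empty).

After 1 (process(A)): A:[] B:[] C:[]
After 2 (send(from=A, to=C, msg='err')): A:[] B:[] C:[err]
After 3 (send(from=C, to=B, msg='ack')): A:[] B:[ack] C:[err]
After 4 (send(from=A, to=B, msg='done')): A:[] B:[ack,done] C:[err]
After 5 (process(A)): A:[] B:[ack,done] C:[err]
After 6 (send(from=B, to=A, msg='ok')): A:[ok] B:[ack,done] C:[err]
After 7 (process(C)): A:[ok] B:[ack,done] C:[]
After 8 (send(from=A, to=B, msg='pong')): A:[ok] B:[ack,done,pong] C:[]
After 9 (send(from=B, to=A, msg='tick')): A:[ok,tick] B:[ack,done,pong] C:[]
After 10 (send(from=A, to=B, msg='resp')): A:[ok,tick] B:[ack,done,pong,resp] C:[]
After 11 (send(from=A, to=C, msg='start')): A:[ok,tick] B:[ack,done,pong,resp] C:[start]
After 12 (process(C)): A:[ok,tick] B:[ack,done,pong,resp] C:[]
After 13 (process(C)): A:[ok,tick] B:[ack,done,pong,resp] C:[]
After 14 (process(C)): A:[ok,tick] B:[ack,done,pong,resp] C:[]

Answer: (empty)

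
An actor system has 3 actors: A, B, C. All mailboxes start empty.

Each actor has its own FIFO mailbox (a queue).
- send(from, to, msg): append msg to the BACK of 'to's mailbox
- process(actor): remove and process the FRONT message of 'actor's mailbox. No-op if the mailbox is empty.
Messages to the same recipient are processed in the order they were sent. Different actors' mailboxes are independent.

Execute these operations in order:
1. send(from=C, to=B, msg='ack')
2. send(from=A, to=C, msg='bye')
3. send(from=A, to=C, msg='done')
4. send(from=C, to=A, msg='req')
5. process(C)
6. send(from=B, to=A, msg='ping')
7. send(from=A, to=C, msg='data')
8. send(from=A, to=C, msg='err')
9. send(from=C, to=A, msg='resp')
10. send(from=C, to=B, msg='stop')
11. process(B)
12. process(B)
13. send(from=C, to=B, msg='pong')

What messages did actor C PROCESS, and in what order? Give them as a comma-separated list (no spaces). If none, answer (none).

Answer: bye

Derivation:
After 1 (send(from=C, to=B, msg='ack')): A:[] B:[ack] C:[]
After 2 (send(from=A, to=C, msg='bye')): A:[] B:[ack] C:[bye]
After 3 (send(from=A, to=C, msg='done')): A:[] B:[ack] C:[bye,done]
After 4 (send(from=C, to=A, msg='req')): A:[req] B:[ack] C:[bye,done]
After 5 (process(C)): A:[req] B:[ack] C:[done]
After 6 (send(from=B, to=A, msg='ping')): A:[req,ping] B:[ack] C:[done]
After 7 (send(from=A, to=C, msg='data')): A:[req,ping] B:[ack] C:[done,data]
After 8 (send(from=A, to=C, msg='err')): A:[req,ping] B:[ack] C:[done,data,err]
After 9 (send(from=C, to=A, msg='resp')): A:[req,ping,resp] B:[ack] C:[done,data,err]
After 10 (send(from=C, to=B, msg='stop')): A:[req,ping,resp] B:[ack,stop] C:[done,data,err]
After 11 (process(B)): A:[req,ping,resp] B:[stop] C:[done,data,err]
After 12 (process(B)): A:[req,ping,resp] B:[] C:[done,data,err]
After 13 (send(from=C, to=B, msg='pong')): A:[req,ping,resp] B:[pong] C:[done,data,err]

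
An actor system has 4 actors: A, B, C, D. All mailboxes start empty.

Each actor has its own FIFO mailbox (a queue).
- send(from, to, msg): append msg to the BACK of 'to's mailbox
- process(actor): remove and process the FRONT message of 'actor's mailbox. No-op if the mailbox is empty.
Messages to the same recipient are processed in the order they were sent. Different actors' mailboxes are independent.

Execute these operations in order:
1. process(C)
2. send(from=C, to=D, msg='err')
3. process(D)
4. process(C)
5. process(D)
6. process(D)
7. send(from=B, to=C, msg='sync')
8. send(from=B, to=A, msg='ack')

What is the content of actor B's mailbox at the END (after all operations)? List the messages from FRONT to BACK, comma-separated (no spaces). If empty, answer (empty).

After 1 (process(C)): A:[] B:[] C:[] D:[]
After 2 (send(from=C, to=D, msg='err')): A:[] B:[] C:[] D:[err]
After 3 (process(D)): A:[] B:[] C:[] D:[]
After 4 (process(C)): A:[] B:[] C:[] D:[]
After 5 (process(D)): A:[] B:[] C:[] D:[]
After 6 (process(D)): A:[] B:[] C:[] D:[]
After 7 (send(from=B, to=C, msg='sync')): A:[] B:[] C:[sync] D:[]
After 8 (send(from=B, to=A, msg='ack')): A:[ack] B:[] C:[sync] D:[]

Answer: (empty)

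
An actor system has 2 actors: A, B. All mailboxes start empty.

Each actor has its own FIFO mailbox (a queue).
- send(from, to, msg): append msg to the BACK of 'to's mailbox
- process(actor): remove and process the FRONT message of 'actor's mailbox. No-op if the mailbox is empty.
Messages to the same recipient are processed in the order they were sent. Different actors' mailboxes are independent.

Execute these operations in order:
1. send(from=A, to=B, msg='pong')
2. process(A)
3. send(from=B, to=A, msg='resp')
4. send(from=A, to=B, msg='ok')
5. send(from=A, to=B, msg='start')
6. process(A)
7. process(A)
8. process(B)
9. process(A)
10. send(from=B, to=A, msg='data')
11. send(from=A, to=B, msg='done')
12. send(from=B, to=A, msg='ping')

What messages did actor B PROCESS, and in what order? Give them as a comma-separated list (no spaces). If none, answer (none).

Answer: pong

Derivation:
After 1 (send(from=A, to=B, msg='pong')): A:[] B:[pong]
After 2 (process(A)): A:[] B:[pong]
After 3 (send(from=B, to=A, msg='resp')): A:[resp] B:[pong]
After 4 (send(from=A, to=B, msg='ok')): A:[resp] B:[pong,ok]
After 5 (send(from=A, to=B, msg='start')): A:[resp] B:[pong,ok,start]
After 6 (process(A)): A:[] B:[pong,ok,start]
After 7 (process(A)): A:[] B:[pong,ok,start]
After 8 (process(B)): A:[] B:[ok,start]
After 9 (process(A)): A:[] B:[ok,start]
After 10 (send(from=B, to=A, msg='data')): A:[data] B:[ok,start]
After 11 (send(from=A, to=B, msg='done')): A:[data] B:[ok,start,done]
After 12 (send(from=B, to=A, msg='ping')): A:[data,ping] B:[ok,start,done]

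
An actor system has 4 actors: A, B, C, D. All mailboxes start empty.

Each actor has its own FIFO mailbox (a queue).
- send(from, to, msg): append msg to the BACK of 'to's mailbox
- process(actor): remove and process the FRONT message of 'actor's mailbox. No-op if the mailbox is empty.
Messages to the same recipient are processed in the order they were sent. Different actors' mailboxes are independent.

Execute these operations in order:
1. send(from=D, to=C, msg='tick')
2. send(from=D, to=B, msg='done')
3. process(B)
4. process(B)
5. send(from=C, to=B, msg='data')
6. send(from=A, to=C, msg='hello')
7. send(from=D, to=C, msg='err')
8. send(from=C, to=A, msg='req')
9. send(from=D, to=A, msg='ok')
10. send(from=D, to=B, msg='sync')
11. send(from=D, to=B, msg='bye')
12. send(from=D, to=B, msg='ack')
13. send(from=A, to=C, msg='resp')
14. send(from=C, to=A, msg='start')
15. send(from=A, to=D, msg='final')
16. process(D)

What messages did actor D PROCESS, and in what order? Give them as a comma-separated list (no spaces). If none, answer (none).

After 1 (send(from=D, to=C, msg='tick')): A:[] B:[] C:[tick] D:[]
After 2 (send(from=D, to=B, msg='done')): A:[] B:[done] C:[tick] D:[]
After 3 (process(B)): A:[] B:[] C:[tick] D:[]
After 4 (process(B)): A:[] B:[] C:[tick] D:[]
After 5 (send(from=C, to=B, msg='data')): A:[] B:[data] C:[tick] D:[]
After 6 (send(from=A, to=C, msg='hello')): A:[] B:[data] C:[tick,hello] D:[]
After 7 (send(from=D, to=C, msg='err')): A:[] B:[data] C:[tick,hello,err] D:[]
After 8 (send(from=C, to=A, msg='req')): A:[req] B:[data] C:[tick,hello,err] D:[]
After 9 (send(from=D, to=A, msg='ok')): A:[req,ok] B:[data] C:[tick,hello,err] D:[]
After 10 (send(from=D, to=B, msg='sync')): A:[req,ok] B:[data,sync] C:[tick,hello,err] D:[]
After 11 (send(from=D, to=B, msg='bye')): A:[req,ok] B:[data,sync,bye] C:[tick,hello,err] D:[]
After 12 (send(from=D, to=B, msg='ack')): A:[req,ok] B:[data,sync,bye,ack] C:[tick,hello,err] D:[]
After 13 (send(from=A, to=C, msg='resp')): A:[req,ok] B:[data,sync,bye,ack] C:[tick,hello,err,resp] D:[]
After 14 (send(from=C, to=A, msg='start')): A:[req,ok,start] B:[data,sync,bye,ack] C:[tick,hello,err,resp] D:[]
After 15 (send(from=A, to=D, msg='final')): A:[req,ok,start] B:[data,sync,bye,ack] C:[tick,hello,err,resp] D:[final]
After 16 (process(D)): A:[req,ok,start] B:[data,sync,bye,ack] C:[tick,hello,err,resp] D:[]

Answer: final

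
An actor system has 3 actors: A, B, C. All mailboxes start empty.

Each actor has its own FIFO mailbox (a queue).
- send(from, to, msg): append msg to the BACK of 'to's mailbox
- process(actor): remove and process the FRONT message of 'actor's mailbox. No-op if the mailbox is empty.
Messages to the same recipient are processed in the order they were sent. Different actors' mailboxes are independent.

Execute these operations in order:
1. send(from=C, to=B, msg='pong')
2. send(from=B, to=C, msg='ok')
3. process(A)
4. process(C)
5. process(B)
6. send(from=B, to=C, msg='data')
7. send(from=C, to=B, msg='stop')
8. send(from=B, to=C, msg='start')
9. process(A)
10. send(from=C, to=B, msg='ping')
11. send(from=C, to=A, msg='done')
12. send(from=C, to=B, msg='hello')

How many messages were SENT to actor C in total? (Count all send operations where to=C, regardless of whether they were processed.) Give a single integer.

Answer: 3

Derivation:
After 1 (send(from=C, to=B, msg='pong')): A:[] B:[pong] C:[]
After 2 (send(from=B, to=C, msg='ok')): A:[] B:[pong] C:[ok]
After 3 (process(A)): A:[] B:[pong] C:[ok]
After 4 (process(C)): A:[] B:[pong] C:[]
After 5 (process(B)): A:[] B:[] C:[]
After 6 (send(from=B, to=C, msg='data')): A:[] B:[] C:[data]
After 7 (send(from=C, to=B, msg='stop')): A:[] B:[stop] C:[data]
After 8 (send(from=B, to=C, msg='start')): A:[] B:[stop] C:[data,start]
After 9 (process(A)): A:[] B:[stop] C:[data,start]
After 10 (send(from=C, to=B, msg='ping')): A:[] B:[stop,ping] C:[data,start]
After 11 (send(from=C, to=A, msg='done')): A:[done] B:[stop,ping] C:[data,start]
After 12 (send(from=C, to=B, msg='hello')): A:[done] B:[stop,ping,hello] C:[data,start]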